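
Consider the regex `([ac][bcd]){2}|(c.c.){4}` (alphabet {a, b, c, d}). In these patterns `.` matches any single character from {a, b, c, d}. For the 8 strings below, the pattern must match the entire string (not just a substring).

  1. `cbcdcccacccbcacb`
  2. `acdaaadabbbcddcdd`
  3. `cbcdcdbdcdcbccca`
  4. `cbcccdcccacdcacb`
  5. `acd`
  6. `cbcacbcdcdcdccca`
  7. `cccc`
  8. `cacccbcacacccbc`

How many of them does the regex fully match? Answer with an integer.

4

1 → match
2 → no match
3 → no match
4 → match
5 → no match
6 → match
7 → match
8 → no match
Total matched: 4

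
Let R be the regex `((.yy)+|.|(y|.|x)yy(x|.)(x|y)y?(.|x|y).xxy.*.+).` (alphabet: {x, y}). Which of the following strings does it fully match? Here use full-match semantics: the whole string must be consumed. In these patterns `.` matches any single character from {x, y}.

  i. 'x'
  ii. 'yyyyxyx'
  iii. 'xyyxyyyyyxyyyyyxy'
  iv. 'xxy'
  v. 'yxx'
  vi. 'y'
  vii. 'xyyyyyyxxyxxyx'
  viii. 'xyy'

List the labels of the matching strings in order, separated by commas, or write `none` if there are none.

vii

i. 'x' → no match
ii. 'yyyyxyx' → no match
iii → no match
iv. 'xxy' → no match
v. 'yxx' → no match
vi. 'y' → no match
vii → match
viii. 'xyy' → no match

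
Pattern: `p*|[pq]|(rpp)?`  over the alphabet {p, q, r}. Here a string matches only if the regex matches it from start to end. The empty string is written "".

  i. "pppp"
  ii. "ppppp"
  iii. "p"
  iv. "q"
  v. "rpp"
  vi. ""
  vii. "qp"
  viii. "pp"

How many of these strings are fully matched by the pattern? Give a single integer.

i → match
ii → match
iii → match
iv → match
v → match
vi → match
vii → no match
viii → match
Total matched: 7

7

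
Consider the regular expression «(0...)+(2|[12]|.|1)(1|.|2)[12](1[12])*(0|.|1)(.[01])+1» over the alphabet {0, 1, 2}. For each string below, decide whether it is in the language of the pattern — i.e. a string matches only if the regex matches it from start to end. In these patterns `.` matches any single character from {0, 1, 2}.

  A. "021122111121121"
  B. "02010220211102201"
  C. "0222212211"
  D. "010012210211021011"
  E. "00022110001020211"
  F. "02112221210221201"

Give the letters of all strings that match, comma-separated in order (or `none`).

E

A → no match
B → no match
C → no match
D → no match
E → match
F → no match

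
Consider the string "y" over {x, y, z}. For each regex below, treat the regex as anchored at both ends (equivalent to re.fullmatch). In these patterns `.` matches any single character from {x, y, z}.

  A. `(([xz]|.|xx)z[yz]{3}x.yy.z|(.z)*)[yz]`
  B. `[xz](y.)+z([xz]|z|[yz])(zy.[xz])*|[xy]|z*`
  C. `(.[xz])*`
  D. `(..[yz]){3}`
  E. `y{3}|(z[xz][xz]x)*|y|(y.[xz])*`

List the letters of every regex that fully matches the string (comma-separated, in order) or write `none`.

A, B, E

A → match
B → match
C → no match
D → no match
E → match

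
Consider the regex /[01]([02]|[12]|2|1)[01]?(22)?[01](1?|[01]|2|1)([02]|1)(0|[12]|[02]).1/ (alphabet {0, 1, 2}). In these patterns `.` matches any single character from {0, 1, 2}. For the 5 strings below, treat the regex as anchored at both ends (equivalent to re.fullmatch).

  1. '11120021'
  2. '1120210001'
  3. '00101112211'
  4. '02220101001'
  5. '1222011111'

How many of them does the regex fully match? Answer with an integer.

2

1 → match
2 → no match
3 → no match
4 → no match
5 → match
Total matched: 2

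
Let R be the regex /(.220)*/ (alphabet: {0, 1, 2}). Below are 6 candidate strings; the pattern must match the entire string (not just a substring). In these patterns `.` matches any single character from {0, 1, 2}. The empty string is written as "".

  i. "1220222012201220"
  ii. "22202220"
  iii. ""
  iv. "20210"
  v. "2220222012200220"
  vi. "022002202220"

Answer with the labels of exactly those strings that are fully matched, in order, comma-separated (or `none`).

i → match
ii → match
iii → match
iv → no match
v → match
vi → match

i, ii, iii, v, vi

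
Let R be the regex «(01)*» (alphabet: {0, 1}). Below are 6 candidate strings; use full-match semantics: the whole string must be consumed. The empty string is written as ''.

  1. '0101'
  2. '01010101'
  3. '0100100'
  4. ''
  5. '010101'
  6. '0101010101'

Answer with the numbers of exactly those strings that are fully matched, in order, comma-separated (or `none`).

1 → match
2 → match
3 → no match
4 → match
5 → match
6 → match

1, 2, 4, 5, 6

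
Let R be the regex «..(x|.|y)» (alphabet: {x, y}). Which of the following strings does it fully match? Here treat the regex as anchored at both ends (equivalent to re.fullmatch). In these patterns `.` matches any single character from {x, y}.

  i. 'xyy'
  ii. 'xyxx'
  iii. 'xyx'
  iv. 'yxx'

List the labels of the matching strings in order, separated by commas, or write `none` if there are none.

i, iii, iv

i. 'xyy' → match
ii. 'xyxx' → no match
iii. 'xyx' → match
iv. 'yxx' → match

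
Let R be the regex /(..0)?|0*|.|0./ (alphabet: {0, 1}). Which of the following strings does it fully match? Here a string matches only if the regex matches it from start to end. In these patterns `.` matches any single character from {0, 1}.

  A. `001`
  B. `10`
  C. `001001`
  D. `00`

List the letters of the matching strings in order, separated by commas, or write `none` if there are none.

D

A → no match
B → no match
C → no match
D → match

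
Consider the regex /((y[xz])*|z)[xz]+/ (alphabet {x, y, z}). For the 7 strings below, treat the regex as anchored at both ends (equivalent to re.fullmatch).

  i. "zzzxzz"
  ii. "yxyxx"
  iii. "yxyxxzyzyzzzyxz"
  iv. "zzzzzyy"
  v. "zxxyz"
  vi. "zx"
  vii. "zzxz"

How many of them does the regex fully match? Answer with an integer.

i. "zzzxzz" → match
ii. "yxyxx" → match
iii → no match
iv. "zzzzzyy" → no match
v. "zxxyz" → no match
vi. "zx" → match
vii. "zzxz" → match
Total matched: 4

4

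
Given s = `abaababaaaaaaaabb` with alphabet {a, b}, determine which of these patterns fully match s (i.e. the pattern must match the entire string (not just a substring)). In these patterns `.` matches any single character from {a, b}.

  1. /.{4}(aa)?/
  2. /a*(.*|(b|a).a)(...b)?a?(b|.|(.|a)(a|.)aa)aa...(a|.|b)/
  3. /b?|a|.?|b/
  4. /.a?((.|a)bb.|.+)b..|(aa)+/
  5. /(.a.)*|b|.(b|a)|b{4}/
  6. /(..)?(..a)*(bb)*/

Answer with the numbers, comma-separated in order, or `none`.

1 → no match
2 → match
3 → no match
4 → no match
5 → no match
6 → match

2, 6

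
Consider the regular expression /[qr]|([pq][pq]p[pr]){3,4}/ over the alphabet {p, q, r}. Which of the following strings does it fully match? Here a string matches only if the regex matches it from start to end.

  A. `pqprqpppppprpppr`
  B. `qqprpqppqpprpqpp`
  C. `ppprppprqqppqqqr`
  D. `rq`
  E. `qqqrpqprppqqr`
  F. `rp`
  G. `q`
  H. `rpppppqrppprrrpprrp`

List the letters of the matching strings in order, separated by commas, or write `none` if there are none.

A → match
B → match
C → no match
D → no match
E → no match
F → no match
G → match
H → no match

A, B, G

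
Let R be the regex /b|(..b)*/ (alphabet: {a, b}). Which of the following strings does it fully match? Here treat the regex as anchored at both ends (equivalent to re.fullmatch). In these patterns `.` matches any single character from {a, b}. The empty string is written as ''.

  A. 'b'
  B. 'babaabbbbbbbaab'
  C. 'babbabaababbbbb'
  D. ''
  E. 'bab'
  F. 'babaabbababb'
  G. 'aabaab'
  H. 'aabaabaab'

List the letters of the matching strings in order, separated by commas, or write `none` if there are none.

A → match
B → match
C → match
D → match
E → match
F → match
G → match
H → match

A, B, C, D, E, F, G, H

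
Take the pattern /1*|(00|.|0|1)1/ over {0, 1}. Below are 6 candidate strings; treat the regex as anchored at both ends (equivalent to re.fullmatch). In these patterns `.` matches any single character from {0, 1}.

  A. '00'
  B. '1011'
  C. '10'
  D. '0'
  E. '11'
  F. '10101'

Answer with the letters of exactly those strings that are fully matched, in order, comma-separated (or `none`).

A → no match
B → no match
C → no match
D → no match
E → match
F → no match

E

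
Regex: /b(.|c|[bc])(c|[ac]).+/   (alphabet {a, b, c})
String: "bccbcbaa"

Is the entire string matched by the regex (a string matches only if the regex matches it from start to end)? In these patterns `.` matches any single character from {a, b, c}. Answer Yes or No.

Yes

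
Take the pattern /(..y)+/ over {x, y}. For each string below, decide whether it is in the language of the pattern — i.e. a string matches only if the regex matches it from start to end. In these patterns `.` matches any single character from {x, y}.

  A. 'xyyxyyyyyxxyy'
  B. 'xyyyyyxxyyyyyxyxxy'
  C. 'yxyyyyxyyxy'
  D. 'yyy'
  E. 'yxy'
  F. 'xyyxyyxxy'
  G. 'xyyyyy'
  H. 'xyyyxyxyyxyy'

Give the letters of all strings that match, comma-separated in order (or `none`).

B, D, E, F, G, H

A → no match
B → match
C → no match
D → match
E → match
F → match
G → match
H → match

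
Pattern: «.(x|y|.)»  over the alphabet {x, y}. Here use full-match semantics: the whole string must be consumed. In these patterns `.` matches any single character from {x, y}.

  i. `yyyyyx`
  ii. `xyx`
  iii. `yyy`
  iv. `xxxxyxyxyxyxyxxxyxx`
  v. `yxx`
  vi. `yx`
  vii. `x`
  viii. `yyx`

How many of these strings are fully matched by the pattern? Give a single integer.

1

i. `yyyyyx` → no match
ii. `xyx` → no match
iii. `yyy` → no match
iv → no match
v. `yxx` → no match
vi. `yx` → match
vii. `x` → no match
viii. `yyx` → no match
Total matched: 1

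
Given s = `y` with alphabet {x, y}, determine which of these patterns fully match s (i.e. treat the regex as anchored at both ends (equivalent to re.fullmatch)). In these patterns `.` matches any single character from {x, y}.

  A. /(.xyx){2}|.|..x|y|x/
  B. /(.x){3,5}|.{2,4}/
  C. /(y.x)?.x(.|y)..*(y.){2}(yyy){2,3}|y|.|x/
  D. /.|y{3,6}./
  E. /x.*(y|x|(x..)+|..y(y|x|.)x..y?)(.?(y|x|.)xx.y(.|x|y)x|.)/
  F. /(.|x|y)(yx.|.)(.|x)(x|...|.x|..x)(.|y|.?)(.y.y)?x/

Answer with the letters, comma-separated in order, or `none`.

A, C, D

A → match
B → no match
C → match
D → match
E → no match — must start with `x`
F → no match — must end with `x`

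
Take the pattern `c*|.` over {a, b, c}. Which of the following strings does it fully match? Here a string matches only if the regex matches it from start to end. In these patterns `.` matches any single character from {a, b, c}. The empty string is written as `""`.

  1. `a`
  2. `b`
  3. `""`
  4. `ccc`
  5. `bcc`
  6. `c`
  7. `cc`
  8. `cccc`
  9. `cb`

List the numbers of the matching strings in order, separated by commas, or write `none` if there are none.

1, 2, 3, 4, 6, 7, 8

1 → match
2 → match
3 → match
4 → match
5 → no match
6 → match
7 → match
8 → match
9 → no match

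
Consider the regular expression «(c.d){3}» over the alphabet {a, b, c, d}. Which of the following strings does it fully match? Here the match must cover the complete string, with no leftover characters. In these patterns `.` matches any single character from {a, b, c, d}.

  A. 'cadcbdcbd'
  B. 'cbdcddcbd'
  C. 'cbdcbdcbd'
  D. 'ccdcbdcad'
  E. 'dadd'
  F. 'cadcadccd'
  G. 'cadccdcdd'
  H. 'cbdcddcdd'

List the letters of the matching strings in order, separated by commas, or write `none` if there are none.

A, B, C, D, F, G, H

A → match
B → match
C → match
D → match
E → no match — must start with 'c'
F → match
G → match
H → match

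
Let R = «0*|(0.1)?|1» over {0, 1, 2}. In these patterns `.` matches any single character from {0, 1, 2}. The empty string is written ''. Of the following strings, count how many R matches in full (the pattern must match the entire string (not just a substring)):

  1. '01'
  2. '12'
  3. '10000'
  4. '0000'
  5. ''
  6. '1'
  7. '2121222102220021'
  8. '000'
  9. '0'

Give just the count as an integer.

1 → no match
2 → no match
3 → no match
4 → match
5 → match
6 → match
7 → no match
8 → match
9 → match
Total matched: 5

5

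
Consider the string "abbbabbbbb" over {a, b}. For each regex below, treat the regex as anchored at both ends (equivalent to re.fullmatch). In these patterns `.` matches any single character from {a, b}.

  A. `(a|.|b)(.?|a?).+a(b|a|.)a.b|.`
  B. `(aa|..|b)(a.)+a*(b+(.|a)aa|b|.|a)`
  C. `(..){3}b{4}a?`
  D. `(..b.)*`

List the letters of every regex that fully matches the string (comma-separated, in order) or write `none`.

C

A → no match
B → no match
C → match
D → no match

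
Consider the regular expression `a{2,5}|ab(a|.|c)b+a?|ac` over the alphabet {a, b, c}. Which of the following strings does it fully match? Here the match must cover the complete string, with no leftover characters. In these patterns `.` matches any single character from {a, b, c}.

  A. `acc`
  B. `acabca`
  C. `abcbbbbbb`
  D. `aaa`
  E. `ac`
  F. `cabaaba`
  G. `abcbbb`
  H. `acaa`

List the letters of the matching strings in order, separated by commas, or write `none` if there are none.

C, D, E, G

A. `acc` → no match
B. `acabca` → no match
C. `abcbbbbbb` → match
D. `aaa` → match
E. `ac` → match
F. `cabaaba` → no match
G. `abcbbb` → match
H. `acaa` → no match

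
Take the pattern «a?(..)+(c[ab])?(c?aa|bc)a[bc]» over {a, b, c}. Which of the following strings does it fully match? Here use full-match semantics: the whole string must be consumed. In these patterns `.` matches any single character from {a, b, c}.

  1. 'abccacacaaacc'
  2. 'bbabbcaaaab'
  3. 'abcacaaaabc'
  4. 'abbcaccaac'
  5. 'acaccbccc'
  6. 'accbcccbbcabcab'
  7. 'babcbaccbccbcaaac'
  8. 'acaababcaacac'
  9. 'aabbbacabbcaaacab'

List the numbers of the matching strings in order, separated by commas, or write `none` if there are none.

6, 7

1 → no match
2 → no match
3 → no match
4 → no match
5 → no match
6 → match
7 → match
8 → no match
9 → no match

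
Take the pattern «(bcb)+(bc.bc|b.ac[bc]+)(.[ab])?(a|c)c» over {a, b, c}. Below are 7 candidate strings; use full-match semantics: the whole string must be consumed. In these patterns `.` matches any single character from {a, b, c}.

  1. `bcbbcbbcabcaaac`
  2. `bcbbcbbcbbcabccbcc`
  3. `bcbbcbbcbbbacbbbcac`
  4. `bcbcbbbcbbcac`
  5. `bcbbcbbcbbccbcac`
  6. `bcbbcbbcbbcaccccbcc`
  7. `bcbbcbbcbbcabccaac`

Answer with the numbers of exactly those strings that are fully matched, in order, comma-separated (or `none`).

1, 2, 3, 5, 6, 7

1 → match
2 → match
3 → match
4 → no match
5 → match
6 → match
7 → match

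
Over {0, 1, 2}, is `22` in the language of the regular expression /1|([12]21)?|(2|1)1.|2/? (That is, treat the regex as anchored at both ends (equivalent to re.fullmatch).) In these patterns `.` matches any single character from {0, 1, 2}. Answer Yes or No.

No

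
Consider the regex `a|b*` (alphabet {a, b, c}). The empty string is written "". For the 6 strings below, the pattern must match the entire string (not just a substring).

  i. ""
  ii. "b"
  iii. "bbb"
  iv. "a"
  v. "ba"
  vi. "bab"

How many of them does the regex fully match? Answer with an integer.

4

i → match
ii → match
iii → match
iv → match
v → no match
vi → no match
Total matched: 4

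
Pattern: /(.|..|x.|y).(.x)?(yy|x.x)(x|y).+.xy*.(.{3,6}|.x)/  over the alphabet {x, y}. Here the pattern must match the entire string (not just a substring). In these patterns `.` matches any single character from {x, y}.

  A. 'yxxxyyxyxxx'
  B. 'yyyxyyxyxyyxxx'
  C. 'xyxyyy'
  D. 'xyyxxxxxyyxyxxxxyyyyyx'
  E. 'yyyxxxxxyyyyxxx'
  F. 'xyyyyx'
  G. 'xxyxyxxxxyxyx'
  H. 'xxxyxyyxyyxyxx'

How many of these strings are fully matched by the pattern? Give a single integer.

A → no match
B → no match
C → no match
D → match
E → no match
F → no match
G → no match
H → match
Total matched: 2

2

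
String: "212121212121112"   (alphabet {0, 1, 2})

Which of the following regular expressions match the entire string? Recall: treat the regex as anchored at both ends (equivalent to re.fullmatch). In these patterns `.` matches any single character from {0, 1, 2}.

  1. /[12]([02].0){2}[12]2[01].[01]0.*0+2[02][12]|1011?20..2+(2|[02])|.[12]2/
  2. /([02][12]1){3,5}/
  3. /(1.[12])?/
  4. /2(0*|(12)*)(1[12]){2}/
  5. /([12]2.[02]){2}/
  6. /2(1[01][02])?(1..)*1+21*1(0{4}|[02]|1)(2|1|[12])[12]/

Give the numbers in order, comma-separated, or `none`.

4

1 → no match
2 → no match — must end with "1"
3 → no match
4 → match
5 → no match
6 → no match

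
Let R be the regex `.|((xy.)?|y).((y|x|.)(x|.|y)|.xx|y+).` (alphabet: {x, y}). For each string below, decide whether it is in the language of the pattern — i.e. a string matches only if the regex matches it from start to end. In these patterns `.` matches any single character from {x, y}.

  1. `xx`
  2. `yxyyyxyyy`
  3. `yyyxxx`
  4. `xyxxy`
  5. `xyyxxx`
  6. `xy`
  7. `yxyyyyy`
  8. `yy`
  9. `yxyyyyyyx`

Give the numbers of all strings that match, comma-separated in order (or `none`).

3, 4, 7, 9

1. `xx` → no match
2. `yxyyyxyyy` → no match
3. `yyyxxx` → match
4. `xyxxy` → match
5. `xyyxxx` → no match
6. `xy` → no match
7. `yxyyyyy` → match
8. `yy` → no match
9. `yxyyyyyyx` → match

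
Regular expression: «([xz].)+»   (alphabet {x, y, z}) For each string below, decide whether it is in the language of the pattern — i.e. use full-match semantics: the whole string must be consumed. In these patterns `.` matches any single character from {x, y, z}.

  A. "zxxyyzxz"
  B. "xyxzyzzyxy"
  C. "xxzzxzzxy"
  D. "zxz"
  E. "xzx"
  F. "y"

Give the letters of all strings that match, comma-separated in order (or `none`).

none

A → no match
B → no match
C → no match
D → no match
E → no match
F → no match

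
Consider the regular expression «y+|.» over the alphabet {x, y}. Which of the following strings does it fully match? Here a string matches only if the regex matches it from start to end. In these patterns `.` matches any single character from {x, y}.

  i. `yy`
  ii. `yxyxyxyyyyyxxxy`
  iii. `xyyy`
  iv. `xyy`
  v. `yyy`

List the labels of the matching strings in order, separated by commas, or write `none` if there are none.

i → match
ii → no match
iii → no match
iv → no match
v → match

i, v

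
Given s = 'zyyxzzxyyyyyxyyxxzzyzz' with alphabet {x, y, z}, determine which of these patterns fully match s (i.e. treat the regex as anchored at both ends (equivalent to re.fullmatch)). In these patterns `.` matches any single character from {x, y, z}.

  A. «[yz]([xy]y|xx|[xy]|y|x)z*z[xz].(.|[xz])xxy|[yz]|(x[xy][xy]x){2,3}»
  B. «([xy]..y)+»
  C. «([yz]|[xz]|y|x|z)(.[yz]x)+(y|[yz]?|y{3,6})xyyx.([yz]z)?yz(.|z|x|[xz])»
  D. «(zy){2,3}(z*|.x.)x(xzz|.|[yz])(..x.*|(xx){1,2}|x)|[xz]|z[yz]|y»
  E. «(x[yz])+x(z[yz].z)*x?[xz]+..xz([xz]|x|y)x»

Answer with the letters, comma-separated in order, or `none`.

C

A → no match
B → no match — must end with 'y'
C → match
D → no match
E → no match — must start with 'x'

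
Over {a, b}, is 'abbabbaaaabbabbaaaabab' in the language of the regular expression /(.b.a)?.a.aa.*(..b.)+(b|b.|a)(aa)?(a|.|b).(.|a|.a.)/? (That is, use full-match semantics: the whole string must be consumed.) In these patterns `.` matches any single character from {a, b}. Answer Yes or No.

No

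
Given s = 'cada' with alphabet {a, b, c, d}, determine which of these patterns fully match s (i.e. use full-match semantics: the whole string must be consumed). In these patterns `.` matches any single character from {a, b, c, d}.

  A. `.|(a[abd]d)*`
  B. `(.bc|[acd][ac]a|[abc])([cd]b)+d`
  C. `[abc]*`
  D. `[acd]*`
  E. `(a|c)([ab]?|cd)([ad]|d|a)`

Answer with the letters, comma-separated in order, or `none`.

A → no match
B → no match — must end with 'bd'
C → no match
D → match
E → no match

D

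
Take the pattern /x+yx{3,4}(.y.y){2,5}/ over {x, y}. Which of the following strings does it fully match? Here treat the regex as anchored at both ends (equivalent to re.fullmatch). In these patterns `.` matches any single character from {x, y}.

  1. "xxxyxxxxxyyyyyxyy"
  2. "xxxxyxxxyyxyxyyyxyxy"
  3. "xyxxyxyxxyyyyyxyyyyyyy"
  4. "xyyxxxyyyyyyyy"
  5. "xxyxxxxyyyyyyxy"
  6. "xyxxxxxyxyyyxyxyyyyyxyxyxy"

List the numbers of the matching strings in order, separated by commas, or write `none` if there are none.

2, 5, 6

1 → no match
2 → match
3 → no match
4 → no match
5 → match
6 → match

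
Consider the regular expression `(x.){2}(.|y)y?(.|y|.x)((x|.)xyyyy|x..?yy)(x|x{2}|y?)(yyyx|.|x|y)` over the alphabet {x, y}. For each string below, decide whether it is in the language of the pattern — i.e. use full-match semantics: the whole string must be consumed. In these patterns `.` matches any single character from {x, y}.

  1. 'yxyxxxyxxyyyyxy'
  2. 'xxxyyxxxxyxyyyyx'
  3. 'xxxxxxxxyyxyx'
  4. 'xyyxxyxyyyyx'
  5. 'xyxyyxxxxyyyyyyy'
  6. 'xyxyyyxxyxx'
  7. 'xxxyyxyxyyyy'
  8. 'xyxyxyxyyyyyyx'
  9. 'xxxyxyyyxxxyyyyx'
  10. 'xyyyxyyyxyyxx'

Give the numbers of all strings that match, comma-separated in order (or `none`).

1 → no match — must start with 'x'
2 → no match
3 → no match
4 → no match
5 → no match
6 → no match
7 → no match
8 → match
9 → no match
10 → no match

8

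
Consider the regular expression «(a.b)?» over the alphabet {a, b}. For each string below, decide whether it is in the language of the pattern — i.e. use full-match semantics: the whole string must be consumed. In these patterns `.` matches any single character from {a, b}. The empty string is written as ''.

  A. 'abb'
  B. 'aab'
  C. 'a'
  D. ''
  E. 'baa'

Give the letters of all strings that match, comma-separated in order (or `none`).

A. 'abb' → match
B. 'aab' → match
C. 'a' → no match
D. '' → match
E. 'baa' → no match

A, B, D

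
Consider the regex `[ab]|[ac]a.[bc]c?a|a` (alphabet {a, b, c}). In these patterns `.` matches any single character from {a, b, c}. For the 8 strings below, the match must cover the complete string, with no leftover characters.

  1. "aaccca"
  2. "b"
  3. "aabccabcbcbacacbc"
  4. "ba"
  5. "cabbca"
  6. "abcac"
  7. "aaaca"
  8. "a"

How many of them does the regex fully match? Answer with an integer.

1. "aaccca" → match
2. "b" → match
3 → no match
4. "ba" → no match
5. "cabbca" → match
6. "abcac" → no match
7. "aaaca" → match
8. "a" → match
Total matched: 5

5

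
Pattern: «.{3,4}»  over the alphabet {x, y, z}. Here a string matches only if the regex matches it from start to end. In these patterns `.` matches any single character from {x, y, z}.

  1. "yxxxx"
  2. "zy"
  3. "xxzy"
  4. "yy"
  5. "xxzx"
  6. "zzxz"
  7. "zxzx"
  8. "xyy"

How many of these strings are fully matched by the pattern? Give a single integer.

5

1 → no match
2 → no match
3 → match
4 → no match
5 → match
6 → match
7 → match
8 → match
Total matched: 5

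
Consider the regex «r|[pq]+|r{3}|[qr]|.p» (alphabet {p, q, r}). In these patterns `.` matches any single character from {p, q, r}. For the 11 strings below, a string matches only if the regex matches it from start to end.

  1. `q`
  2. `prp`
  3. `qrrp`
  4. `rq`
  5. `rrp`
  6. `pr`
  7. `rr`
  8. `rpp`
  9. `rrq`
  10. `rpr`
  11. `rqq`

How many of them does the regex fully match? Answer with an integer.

1 → match
2 → no match
3 → no match
4 → no match
5 → no match
6 → no match
7 → no match
8 → no match
9 → no match
10 → no match
11 → no match
Total matched: 1

1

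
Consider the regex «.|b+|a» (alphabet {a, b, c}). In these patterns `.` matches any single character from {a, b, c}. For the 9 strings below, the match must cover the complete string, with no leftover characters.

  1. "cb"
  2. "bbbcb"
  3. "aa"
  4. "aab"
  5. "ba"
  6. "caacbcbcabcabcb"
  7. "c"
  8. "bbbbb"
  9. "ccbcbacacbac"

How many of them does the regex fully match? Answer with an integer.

1. "cb" → no match
2. "bbbcb" → no match
3. "aa" → no match
4. "aab" → no match
5. "ba" → no match
6 → no match
7. "c" → match
8. "bbbbb" → match
9. "ccbcbacacbac" → no match
Total matched: 2

2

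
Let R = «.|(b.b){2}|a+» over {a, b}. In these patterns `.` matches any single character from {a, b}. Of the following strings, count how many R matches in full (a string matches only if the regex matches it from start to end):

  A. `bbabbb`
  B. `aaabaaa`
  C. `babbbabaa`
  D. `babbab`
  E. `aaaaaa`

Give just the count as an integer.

2

A → no match
B → no match
C → no match
D → match
E → match
Total matched: 2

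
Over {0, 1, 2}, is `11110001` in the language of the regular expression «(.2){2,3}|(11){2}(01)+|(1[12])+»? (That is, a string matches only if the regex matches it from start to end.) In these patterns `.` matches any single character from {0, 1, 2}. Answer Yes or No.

No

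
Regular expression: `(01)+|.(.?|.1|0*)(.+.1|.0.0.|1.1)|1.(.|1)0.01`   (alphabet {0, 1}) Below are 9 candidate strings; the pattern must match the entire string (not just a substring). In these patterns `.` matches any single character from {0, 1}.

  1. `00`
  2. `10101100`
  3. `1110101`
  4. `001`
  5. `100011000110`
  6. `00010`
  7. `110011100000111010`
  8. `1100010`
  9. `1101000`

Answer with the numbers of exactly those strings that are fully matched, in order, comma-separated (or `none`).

3

1. `00` → no match
2. `10101100` → no match
3. `1110101` → match
4. `001` → no match
5. `100011000110` → no match
6. `00010` → no match
7 → no match
8. `1100010` → no match
9. `1101000` → no match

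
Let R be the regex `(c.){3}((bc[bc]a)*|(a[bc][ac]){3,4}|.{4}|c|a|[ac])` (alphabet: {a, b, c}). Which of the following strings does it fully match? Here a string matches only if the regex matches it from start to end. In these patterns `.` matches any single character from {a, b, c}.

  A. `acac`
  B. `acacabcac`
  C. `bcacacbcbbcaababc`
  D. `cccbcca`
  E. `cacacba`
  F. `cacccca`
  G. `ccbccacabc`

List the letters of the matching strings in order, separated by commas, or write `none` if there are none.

D, E, F

A. `acac` → no match — must start with `c`
B. `acacabcac` → no match — must start with `c`
C → no match — must start with `c`
D. `cccbcca` → match
E. `cacacba` → match
F. `cacccca` → match
G. `ccbccacabc` → no match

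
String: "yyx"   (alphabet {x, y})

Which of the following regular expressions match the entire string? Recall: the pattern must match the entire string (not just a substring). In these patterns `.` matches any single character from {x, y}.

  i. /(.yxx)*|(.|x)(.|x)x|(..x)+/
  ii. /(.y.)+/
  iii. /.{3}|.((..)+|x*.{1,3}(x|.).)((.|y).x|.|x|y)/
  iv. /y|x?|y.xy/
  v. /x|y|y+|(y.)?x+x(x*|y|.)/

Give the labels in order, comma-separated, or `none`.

i → match
ii → match
iii → match
iv → no match
v → no match

i, ii, iii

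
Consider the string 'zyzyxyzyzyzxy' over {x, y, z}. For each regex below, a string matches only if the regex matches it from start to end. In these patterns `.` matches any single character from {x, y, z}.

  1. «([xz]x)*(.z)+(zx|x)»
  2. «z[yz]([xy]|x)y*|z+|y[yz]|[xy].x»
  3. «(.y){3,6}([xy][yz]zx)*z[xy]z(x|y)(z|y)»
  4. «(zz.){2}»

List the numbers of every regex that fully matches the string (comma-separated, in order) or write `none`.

1 → no match
2 → no match
3 → match
4 → no match — must start with 'zz'

3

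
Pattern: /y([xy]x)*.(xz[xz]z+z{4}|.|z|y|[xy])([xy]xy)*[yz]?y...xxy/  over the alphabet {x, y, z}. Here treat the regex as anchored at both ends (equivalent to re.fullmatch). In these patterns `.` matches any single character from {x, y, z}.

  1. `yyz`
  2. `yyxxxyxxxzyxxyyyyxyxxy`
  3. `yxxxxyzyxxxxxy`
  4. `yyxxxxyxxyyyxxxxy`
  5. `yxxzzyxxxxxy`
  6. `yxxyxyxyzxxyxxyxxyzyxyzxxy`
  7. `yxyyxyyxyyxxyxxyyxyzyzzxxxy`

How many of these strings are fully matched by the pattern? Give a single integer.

1. `yyz` → no match — must end with `xxy`
2 → match
3 → match
4 → match
5. `yxxzzyxxxxxy` → match
6 → match
7 → no match
Total matched: 5

5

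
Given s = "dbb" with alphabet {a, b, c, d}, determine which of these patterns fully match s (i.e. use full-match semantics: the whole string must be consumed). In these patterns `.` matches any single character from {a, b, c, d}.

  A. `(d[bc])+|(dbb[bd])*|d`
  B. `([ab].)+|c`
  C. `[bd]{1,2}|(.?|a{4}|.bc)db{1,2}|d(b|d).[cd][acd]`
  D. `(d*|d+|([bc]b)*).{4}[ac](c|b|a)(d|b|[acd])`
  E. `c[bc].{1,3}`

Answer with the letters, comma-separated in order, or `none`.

C

A → no match
B → no match
C → match
D → no match
E → no match — must start with "c"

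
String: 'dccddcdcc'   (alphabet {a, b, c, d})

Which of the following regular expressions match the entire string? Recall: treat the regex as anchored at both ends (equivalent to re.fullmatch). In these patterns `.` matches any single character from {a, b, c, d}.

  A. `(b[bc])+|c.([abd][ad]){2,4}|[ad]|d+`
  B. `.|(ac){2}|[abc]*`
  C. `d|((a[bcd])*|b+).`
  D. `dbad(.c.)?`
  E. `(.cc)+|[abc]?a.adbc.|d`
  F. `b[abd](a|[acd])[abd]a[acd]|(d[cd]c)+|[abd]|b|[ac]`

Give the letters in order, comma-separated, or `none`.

F

A → no match
B → no match
C → no match
D → no match — must start with 'dbad'
E → no match
F → match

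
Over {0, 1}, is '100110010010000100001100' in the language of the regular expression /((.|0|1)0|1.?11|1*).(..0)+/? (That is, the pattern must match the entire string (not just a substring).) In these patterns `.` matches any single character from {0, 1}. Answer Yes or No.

No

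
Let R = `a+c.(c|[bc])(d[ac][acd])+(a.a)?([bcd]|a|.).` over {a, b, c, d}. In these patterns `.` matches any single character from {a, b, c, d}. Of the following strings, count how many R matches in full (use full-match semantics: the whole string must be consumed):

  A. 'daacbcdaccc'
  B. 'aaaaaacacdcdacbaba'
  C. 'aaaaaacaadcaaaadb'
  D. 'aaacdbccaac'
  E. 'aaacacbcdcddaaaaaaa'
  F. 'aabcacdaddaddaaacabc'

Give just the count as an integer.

A → no match — must start with 'a'
B → no match
C → no match
D → no match
E → no match
F → no match
Total matched: 0

0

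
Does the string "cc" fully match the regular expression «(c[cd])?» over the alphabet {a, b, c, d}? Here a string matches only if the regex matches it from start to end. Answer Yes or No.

Yes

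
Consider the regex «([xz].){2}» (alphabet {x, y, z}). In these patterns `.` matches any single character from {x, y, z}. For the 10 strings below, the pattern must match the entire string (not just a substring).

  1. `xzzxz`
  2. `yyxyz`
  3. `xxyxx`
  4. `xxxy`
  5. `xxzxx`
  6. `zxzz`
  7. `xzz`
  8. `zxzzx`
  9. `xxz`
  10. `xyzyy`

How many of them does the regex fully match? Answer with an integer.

2

1 → no match
2 → no match
3 → no match
4 → match
5 → no match
6 → match
7 → no match
8 → no match
9 → no match
10 → no match
Total matched: 2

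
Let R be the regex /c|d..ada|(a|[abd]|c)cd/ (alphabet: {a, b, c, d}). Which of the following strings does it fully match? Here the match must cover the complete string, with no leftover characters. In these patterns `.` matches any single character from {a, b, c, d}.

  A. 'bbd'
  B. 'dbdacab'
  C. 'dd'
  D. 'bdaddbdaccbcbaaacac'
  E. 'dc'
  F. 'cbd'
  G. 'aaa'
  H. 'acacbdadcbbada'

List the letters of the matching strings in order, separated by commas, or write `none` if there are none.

none

A. 'bbd' → no match
B. 'dbdacab' → no match
C. 'dd' → no match
D → no match
E. 'dc' → no match
F. 'cbd' → no match
G. 'aaa' → no match
H → no match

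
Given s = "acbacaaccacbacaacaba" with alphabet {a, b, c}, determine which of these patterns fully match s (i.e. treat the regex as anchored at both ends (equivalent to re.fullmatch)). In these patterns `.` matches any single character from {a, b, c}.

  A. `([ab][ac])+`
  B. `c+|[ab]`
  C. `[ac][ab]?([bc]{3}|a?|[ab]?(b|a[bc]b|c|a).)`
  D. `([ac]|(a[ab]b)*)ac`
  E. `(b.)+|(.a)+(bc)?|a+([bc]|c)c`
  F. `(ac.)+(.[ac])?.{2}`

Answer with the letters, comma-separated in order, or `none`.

A → no match
B → no match
C → no match
D → no match — must end with "ac"
E → no match
F → match

F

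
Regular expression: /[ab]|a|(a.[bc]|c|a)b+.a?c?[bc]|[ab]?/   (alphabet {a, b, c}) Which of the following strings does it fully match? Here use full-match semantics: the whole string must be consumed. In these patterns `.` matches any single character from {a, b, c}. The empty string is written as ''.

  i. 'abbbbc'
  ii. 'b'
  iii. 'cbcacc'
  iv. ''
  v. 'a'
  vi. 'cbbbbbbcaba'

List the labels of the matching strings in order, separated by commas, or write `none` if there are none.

i. 'abbbbc' → match
ii. 'b' → match
iii. 'cbcacc' → match
iv. '' → match
v. 'a' → match
vi. 'cbbbbbbcaba' → no match

i, ii, iii, iv, v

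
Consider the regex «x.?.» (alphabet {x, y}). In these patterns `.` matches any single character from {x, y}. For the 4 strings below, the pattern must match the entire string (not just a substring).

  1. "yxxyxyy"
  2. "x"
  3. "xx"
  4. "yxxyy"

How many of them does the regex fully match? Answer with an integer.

1 → no match — must start with "x"
2 → no match
3 → match
4 → no match — must start with "x"
Total matched: 1

1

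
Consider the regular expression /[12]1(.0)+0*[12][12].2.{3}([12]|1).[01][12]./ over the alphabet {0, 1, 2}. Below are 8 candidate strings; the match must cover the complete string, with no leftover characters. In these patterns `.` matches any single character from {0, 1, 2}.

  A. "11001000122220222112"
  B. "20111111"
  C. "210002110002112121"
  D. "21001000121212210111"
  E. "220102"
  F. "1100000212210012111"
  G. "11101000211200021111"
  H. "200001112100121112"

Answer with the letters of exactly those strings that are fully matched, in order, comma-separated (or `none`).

A, D, F, G

A → match
B. "20111111" → no match
C → no match
D → match
E. "220102" → no match
F → match
G → match
H → no match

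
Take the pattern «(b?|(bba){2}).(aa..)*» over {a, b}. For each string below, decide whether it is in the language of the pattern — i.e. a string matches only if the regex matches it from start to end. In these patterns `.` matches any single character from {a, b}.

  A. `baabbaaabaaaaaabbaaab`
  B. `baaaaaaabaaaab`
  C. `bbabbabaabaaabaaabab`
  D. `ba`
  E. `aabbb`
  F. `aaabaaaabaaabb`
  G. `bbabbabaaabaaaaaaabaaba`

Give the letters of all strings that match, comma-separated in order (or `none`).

A → match
B → match
C → no match
D → match
E → no match
F → no match
G → match

A, B, D, G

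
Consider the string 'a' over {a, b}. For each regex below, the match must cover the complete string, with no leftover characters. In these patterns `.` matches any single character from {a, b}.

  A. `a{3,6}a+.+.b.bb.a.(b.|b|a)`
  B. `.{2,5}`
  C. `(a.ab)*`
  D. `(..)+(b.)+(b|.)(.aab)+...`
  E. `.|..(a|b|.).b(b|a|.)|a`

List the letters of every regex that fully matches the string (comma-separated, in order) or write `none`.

A → no match
B → no match
C → no match
D → no match
E → match

E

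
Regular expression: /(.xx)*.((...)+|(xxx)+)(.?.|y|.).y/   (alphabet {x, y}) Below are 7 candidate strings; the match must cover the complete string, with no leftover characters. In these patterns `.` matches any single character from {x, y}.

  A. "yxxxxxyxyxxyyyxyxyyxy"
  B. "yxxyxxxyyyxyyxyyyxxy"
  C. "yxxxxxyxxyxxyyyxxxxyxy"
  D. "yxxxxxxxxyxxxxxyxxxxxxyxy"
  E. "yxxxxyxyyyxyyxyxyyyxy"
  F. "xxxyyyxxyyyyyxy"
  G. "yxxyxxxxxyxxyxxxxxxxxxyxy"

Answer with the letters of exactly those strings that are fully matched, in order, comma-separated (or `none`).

B, C, D, G

A → no match
B → match
C → match
D → match
E → no match
F → no match
G → match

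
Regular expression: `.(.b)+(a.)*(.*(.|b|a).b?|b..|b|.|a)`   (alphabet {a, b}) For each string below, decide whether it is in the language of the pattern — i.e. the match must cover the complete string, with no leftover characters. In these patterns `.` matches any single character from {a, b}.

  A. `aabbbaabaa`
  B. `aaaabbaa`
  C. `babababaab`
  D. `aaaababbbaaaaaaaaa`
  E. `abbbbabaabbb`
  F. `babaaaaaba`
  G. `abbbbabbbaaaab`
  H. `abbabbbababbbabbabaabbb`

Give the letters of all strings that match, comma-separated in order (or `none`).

A. `aabbbaabaa` → match
B. `aaaabbaa` → no match
C. `babababaab` → match
D → no match
E. `abbbbabaabbb` → match
F. `babaaaaaba` → match
G → match
H → match

A, C, E, F, G, H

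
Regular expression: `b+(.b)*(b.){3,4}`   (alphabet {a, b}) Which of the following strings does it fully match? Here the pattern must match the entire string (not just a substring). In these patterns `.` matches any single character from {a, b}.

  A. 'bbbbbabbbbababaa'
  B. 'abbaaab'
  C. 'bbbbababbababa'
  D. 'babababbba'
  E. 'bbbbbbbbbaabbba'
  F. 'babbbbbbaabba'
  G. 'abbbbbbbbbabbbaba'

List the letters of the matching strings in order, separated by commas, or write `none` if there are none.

A → no match
B → no match — must start with 'b'
C → match
D → no match
E → no match
F → no match
G → no match — must start with 'b'

C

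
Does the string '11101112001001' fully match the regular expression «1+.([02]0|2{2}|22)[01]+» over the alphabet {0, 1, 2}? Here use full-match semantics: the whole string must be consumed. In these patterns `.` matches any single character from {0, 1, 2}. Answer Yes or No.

No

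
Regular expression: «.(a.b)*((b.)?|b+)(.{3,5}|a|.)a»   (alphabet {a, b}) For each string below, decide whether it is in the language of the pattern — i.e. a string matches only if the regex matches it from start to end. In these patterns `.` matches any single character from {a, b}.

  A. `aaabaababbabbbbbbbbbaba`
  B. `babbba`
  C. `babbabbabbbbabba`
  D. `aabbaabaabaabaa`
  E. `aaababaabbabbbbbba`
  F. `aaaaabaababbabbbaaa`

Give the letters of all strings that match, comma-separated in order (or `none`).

A → match
B → match
C → match
D → match
E → no match
F → no match

A, B, C, D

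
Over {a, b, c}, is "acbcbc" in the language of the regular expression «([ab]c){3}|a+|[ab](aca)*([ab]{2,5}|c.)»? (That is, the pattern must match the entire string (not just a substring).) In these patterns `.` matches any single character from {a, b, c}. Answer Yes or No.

Yes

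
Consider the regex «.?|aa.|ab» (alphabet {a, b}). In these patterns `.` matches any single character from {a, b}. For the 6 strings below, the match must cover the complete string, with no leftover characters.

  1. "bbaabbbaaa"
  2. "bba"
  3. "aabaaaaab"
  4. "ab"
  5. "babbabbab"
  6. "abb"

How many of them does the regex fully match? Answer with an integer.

1

1 → no match
2 → no match
3 → no match
4 → match
5 → no match
6 → no match
Total matched: 1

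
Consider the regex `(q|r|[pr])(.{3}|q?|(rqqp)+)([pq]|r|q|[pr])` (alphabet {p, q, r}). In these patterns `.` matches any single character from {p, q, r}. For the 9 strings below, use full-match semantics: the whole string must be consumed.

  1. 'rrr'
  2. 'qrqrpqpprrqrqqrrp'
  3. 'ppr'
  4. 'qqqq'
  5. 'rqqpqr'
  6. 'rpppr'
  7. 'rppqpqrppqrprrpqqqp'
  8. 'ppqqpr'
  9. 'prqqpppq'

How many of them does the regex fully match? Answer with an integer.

1

1 → no match
2 → no match
3 → no match
4 → no match
5 → no match
6 → match
7 → no match
8 → no match
9 → no match
Total matched: 1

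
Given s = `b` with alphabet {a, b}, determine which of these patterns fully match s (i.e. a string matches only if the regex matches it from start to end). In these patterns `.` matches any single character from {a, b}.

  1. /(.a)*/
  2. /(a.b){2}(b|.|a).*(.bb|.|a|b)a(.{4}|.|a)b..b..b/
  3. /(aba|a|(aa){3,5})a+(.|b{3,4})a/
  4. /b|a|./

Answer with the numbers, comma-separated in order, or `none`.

4

1 → no match
2 → no match — must start with `a`
3 → no match — must end with `a`
4 → match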